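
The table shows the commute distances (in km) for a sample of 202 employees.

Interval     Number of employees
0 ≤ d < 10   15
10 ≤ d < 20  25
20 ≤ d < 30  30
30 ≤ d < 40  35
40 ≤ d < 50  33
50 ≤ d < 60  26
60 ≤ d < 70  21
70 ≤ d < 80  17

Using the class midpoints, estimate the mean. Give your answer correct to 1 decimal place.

39.5

Midpoints: 5, 15, 25, 35, 45, 55, 65, 75
Σfm = 15×5 + 25×15 + 30×25 + 35×35 + 33×45 + 26×55 + 21×65 + 17×75 = 7980
n = Σf = 202
Mean = 7980 / 202 = 39.5050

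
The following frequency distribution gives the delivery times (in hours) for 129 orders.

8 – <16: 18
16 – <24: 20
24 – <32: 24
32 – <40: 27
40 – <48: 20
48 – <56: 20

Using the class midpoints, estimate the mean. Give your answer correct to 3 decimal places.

Midpoints: 12, 20, 28, 36, 44, 52
Σfm = 18×12 + 20×20 + 24×28 + 27×36 + 20×44 + 20×52 = 4180
n = Σf = 129
Mean = 4180 / 129 = 32.4031

32.403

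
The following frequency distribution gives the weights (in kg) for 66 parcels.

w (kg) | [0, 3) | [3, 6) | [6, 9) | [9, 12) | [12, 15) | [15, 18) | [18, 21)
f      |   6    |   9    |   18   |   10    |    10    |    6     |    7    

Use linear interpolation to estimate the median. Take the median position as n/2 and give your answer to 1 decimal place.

Cumulative frequencies: 6, 15, 33, 43, 53, 59, 66
n = 66; position = n/2 = 33.
This falls in the class [6, 9): L = 6, F = 15, f = 18, h = 3.
Median ≈ 6 + ((33 − 15) / 18) × 3 = 9.0000

9.0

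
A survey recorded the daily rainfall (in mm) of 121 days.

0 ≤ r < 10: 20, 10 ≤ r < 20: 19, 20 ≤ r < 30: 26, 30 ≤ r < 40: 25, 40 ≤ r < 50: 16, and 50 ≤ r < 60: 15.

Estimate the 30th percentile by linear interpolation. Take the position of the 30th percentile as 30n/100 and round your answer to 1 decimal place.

Cumulative frequencies: 20, 39, 65, 90, 106, 121
n = 121; position = 30n/100 = 36.3.
This falls in the class 10 ≤ r < 20: L = 10, F = 20, f = 19, h = 10.
30th percentile ≈ 10 + ((36.3 − 20) / 19) × 10 = 18.5789

18.6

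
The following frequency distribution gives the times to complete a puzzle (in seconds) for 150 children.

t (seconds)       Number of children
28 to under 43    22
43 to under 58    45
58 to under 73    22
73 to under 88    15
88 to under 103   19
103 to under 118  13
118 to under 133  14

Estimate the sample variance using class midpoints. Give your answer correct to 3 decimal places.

Midpoints: 35.5, 50.5, 65.5, 80.5, 95.5, 110.5, 125.5
n = 150, Σfm = 10710, mean = 71.4000
Σfm² = 886597.5
Σf(m − x̄)² = Σfm² − (Σfm)²/n = 886597.5 − 10710²/150 = 121903.5000
Sample variance = 121903.5000 / 149 = 818.1443

818.144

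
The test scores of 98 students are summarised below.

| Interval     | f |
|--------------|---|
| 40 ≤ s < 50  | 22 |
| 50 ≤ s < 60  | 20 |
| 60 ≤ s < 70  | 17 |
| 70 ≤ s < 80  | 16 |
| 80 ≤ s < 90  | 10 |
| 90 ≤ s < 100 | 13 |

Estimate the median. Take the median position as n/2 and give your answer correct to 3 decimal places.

Cumulative frequencies: 22, 42, 59, 75, 85, 98
n = 98; position = n/2 = 49.
This falls in the class 60 ≤ s < 70: L = 60, F = 42, f = 17, h = 10.
Median ≈ 60 + ((49 − 42) / 17) × 10 = 64.1176

64.118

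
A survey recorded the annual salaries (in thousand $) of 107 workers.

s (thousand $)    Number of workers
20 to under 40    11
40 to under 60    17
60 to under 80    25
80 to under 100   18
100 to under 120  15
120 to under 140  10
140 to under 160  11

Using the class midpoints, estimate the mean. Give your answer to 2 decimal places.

Midpoints: 30, 50, 70, 90, 110, 130, 150
Σfm = 11×30 + 17×50 + 25×70 + 18×90 + 15×110 + 10×130 + 11×150 = 9150
n = Σf = 107
Mean = 9150 / 107 = 85.5140

85.51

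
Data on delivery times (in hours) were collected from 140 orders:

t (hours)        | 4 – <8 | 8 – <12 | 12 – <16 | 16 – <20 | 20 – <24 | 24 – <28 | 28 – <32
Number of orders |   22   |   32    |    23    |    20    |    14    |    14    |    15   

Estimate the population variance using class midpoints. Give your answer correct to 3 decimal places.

59.758

Midpoints: 6, 10, 14, 18, 22, 26, 30
n = 140, Σfm = 2256, mean = 16.1143
Σfm² = 44720
Σf(m − x̄)² = Σfm² − (Σfm)²/n = 44720 − 2256²/140 = 8366.1714
Population variance = 8366.1714 / 140 = 59.7584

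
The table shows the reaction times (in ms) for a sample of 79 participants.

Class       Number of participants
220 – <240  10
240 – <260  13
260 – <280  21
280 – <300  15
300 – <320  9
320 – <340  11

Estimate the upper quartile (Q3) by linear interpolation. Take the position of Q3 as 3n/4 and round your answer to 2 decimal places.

Cumulative frequencies: 10, 23, 44, 59, 68, 79
n = 79; position = 3n/4 = 59.25.
This falls in the class 300 – <320: L = 300, F = 59, f = 9, h = 20.
Upper quartile ≈ 300 + ((59.25 − 59) / 9) × 20 = 300.5556

300.56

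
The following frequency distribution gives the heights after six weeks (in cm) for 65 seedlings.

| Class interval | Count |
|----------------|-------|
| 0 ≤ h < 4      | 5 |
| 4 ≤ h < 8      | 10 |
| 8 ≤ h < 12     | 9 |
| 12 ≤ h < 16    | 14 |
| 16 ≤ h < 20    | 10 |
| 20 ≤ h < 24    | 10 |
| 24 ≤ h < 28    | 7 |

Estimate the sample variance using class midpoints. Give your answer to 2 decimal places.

Midpoints: 2, 6, 10, 14, 18, 22, 26
n = 65, Σfm = 938, mean = 14.4308
Σfm² = 16836
Σf(m − x̄)² = Σfm² − (Σfm)²/n = 16836 − 938²/65 = 3299.9385
Sample variance = 3299.9385 / 64 = 51.5615

51.56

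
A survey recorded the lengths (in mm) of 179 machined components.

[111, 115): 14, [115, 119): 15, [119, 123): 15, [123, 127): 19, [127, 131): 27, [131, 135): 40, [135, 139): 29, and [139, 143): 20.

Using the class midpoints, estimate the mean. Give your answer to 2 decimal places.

Midpoints: 113, 117, 121, 125, 129, 133, 137, 141
Σfm = 14×113 + 15×117 + 15×121 + 19×125 + 27×129 + 40×133 + 29×137 + 20×141 = 23123
n = Σf = 179
Mean = 23123 / 179 = 129.1788

129.18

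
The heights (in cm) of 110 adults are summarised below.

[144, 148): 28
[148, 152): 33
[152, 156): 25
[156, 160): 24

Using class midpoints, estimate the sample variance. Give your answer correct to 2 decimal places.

Midpoints: 146, 150, 154, 158
n = 110, Σfm = 16680, mean = 151.6364
Σfm² = 2531384
Σf(m − x̄)² = Σfm² − (Σfm)²/n = 2531384 − 16680²/110 = 2089.4545
Sample variance = 2089.4545 / 109 = 19.1693

19.17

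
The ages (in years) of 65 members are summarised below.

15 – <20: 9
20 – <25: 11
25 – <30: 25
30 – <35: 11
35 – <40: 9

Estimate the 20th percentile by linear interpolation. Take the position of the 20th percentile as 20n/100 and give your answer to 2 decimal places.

21.82

Cumulative frequencies: 9, 20, 45, 56, 65
n = 65; position = 20n/100 = 13.
This falls in the class 20 – <25: L = 20, F = 9, f = 11, h = 5.
20th percentile ≈ 20 + ((13 − 9) / 11) × 5 = 21.8182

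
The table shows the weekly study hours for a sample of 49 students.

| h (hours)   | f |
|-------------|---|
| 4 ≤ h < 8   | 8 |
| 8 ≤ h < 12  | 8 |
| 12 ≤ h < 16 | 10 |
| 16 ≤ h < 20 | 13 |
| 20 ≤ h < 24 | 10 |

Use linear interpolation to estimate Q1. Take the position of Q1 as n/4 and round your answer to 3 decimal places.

Cumulative frequencies: 8, 16, 26, 39, 49
n = 49; position = n/4 = 12.25.
This falls in the class 8 ≤ h < 12: L = 8, F = 8, f = 8, h = 4.
Lower quartile ≈ 8 + ((12.25 − 8) / 8) × 4 = 10.1250

10.125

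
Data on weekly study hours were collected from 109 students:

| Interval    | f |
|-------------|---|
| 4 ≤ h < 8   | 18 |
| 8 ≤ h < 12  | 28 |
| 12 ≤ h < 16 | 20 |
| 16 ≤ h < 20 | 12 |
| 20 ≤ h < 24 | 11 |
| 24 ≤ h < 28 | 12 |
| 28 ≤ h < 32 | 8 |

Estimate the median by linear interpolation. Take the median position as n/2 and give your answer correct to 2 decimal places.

Cumulative frequencies: 18, 46, 66, 78, 89, 101, 109
n = 109; position = n/2 = 54.5.
This falls in the class 12 ≤ h < 16: L = 12, F = 46, f = 20, h = 4.
Median ≈ 12 + ((54.5 − 46) / 20) × 4 = 13.7000

13.70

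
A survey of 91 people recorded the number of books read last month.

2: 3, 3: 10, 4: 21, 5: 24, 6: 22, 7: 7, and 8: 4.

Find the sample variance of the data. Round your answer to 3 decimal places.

Values: 2, 3, 4, 5, 6, 7, 8
n = 91, Σfx = 453, mean = 4.9780
Σfx² = 2429
Σf(x − x̄)² = Σfx² − (Σfx)²/n = 2429 − 453²/91 = 173.9560
Sample variance = 173.9560 / 90 = 1.9328

1.933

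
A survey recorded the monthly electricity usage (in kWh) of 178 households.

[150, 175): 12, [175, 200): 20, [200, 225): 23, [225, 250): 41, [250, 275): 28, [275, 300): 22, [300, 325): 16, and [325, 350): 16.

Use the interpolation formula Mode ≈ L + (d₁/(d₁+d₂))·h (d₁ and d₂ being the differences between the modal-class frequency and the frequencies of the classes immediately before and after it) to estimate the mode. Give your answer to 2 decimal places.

Modal class: [225, 250) (highest frequency 41).
d₁ = 41 − 23 = 18, d₂ = 41 − 28 = 13
Mode ≈ 225 + (18/(18+13)) × 25 = 225 + 14.5161 = 239.5161

239.52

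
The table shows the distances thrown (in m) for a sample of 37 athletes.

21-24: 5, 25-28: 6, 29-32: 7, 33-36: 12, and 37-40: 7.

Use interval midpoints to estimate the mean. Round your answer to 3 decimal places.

31.581

Midpoints: 22.5, 26.5, 30.5, 34.5, 38.5
Σfm = 5×22.5 + 6×26.5 + 7×30.5 + 12×34.5 + 7×38.5 = 1168.5
n = Σf = 37
Mean = 1168.5 / 37 = 31.5811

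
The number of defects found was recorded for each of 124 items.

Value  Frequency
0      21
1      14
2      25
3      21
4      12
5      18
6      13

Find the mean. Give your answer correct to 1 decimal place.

Values: 0, 1, 2, 3, 4, 5, 6
Σfx = 21×0 + 14×1 + 25×2 + 21×3 + 12×4 + 18×5 + 13×6 = 343
n = Σf = 124
Mean = 343 / 124 = 2.7661

2.8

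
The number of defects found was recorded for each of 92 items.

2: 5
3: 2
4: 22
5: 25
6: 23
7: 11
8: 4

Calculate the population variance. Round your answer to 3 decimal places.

1.905

Values: 2, 3, 4, 5, 6, 7, 8
n = 92, Σfx = 476, mean = 5.1739
Σfx² = 2638
Σf(x − x̄)² = Σfx² − (Σfx)²/n = 2638 − 476²/92 = 175.2174
Population variance = 175.2174 / 92 = 1.9045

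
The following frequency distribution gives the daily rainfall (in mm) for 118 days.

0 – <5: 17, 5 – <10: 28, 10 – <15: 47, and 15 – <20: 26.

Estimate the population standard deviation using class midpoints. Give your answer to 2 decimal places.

4.85

Midpoints: 2.5, 7.5, 12.5, 17.5
n = 118, Σfm = 1295, mean = 10.9746
Σfm² = 16987.5
Σf(m − x̄)² = Σfm² − (Σfm)²/n = 16987.5 − 1295²/118 = 2775.4237
Population variance = 2775.4237 / 118 = 23.5205
Standard deviation = √23.5205 = 4.8498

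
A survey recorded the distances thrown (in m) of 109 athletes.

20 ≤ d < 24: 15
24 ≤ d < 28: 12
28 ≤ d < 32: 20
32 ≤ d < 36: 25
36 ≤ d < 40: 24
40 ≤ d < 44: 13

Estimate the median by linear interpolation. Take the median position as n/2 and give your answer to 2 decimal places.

Cumulative frequencies: 15, 27, 47, 72, 96, 109
n = 109; position = n/2 = 54.5.
This falls in the class 32 ≤ d < 36: L = 32, F = 47, f = 25, h = 4.
Median ≈ 32 + ((54.5 − 47) / 25) × 4 = 33.2000

33.20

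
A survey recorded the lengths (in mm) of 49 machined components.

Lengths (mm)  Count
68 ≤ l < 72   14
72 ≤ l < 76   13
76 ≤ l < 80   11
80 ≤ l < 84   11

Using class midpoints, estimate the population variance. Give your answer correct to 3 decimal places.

20.125

Midpoints: 70, 74, 78, 82
n = 49, Σfm = 3702, mean = 75.5510
Σfm² = 280676
Σf(m − x̄)² = Σfm² − (Σfm)²/n = 280676 − 3702²/49 = 986.1224
Population variance = 986.1224 / 49 = 20.1249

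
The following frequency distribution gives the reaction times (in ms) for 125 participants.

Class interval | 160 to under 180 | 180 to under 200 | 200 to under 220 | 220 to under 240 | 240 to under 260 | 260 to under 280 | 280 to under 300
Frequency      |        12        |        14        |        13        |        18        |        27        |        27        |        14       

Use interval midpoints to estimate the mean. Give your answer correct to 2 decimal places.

Midpoints: 170, 190, 210, 230, 250, 270, 290
Σfm = 12×170 + 14×190 + 13×210 + 18×230 + 27×250 + 27×270 + 14×290 = 29670
n = Σf = 125
Mean = 29670 / 125 = 237.3600

237.36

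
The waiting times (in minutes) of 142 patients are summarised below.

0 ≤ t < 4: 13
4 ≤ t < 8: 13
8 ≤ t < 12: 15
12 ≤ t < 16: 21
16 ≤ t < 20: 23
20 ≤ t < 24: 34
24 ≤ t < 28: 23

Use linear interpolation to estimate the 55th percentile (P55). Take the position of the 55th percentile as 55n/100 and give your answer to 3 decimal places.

Cumulative frequencies: 13, 26, 41, 62, 85, 119, 142
n = 142; position = 55n/100 = 78.1.
This falls in the class 16 ≤ t < 20: L = 16, F = 62, f = 23, h = 4.
55th percentile ≈ 16 + ((78.1 − 62) / 23) × 4 = 18.8000

18.800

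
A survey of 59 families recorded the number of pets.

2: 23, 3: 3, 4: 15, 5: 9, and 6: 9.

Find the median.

4

Cumulative frequencies: 23, 26, 41, 50, 59
n = 59, so the median is the value in position (n+1)/2 = 30.
Position 30 falls at value 4.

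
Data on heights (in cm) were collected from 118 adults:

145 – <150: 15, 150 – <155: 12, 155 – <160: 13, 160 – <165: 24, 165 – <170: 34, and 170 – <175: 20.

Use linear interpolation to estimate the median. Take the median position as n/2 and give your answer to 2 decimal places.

Cumulative frequencies: 15, 27, 40, 64, 98, 118
n = 118; position = n/2 = 59.
This falls in the class 160 – <165: L = 160, F = 40, f = 24, h = 5.
Median ≈ 160 + ((59 − 40) / 24) × 5 = 163.9583

163.96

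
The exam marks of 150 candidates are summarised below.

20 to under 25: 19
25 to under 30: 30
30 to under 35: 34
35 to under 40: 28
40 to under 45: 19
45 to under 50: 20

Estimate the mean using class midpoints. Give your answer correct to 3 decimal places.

34.433

Midpoints: 22.5, 27.5, 32.5, 37.5, 42.5, 47.5
Σfm = 19×22.5 + 30×27.5 + 34×32.5 + 28×37.5 + 19×42.5 + 20×47.5 = 5165
n = Σf = 150
Mean = 5165 / 150 = 34.4333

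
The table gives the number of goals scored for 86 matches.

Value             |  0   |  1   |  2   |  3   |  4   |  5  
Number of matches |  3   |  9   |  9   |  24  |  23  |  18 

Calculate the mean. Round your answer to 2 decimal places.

Values: 0, 1, 2, 3, 4, 5
Σfx = 3×0 + 9×1 + 9×2 + 24×3 + 23×4 + 18×5 = 281
n = Σf = 86
Mean = 281 / 86 = 3.2674

3.27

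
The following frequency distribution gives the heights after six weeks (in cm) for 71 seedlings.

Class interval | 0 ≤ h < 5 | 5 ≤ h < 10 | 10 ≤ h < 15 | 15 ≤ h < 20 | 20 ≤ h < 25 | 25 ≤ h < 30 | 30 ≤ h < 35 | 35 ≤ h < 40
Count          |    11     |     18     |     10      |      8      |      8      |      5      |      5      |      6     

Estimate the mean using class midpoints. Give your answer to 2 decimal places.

15.95

Midpoints: 2.5, 7.5, 12.5, 17.5, 22.5, 27.5, 32.5, 37.5
Σfm = 11×2.5 + 18×7.5 + 10×12.5 + 8×17.5 + 8×22.5 + 5×27.5 + 5×32.5 + 6×37.5 = 1132.5
n = Σf = 71
Mean = 1132.5 / 71 = 15.9507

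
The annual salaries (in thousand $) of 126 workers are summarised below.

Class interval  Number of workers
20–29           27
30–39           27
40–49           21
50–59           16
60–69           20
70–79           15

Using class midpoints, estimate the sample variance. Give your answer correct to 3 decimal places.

290.260

Midpoints: 24.5, 34.5, 44.5, 54.5, 64.5, 74.5
n = 126, Σfm = 5807, mean = 46.0873
Σfm² = 303911.5
Σf(m − x̄)² = Σfm² − (Σfm)²/n = 303911.5 − 5807²/126 = 36282.5397
Sample variance = 36282.5397 / 125 = 290.2603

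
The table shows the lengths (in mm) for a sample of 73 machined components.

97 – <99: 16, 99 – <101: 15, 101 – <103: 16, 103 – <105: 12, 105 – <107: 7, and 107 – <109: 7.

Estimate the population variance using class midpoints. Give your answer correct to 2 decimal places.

9.97

Midpoints: 98, 100, 102, 104, 106, 108
n = 73, Σfm = 7446, mean = 102.0000
Σfm² = 760220
Σf(m − x̄)² = Σfm² − (Σfm)²/n = 760220 − 7446²/73 = 728.0000
Population variance = 728.0000 / 73 = 9.9726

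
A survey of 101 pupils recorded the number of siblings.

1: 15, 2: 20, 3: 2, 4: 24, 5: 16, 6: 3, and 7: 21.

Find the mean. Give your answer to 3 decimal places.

Values: 1, 2, 3, 4, 5, 6, 7
Σfx = 15×1 + 20×2 + 2×3 + 24×4 + 16×5 + 3×6 + 21×7 = 402
n = Σf = 101
Mean = 402 / 101 = 3.9802

3.980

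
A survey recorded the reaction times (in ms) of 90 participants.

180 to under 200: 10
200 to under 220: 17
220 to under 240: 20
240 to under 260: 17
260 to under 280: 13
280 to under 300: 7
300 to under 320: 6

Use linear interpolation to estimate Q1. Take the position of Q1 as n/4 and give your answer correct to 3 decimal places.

Cumulative frequencies: 10, 27, 47, 64, 77, 84, 90
n = 90; position = n/4 = 22.5.
This falls in the class 200 to under 220: L = 200, F = 10, f = 17, h = 20.
Lower quartile ≈ 200 + ((22.5 − 10) / 17) × 20 = 214.7059

214.706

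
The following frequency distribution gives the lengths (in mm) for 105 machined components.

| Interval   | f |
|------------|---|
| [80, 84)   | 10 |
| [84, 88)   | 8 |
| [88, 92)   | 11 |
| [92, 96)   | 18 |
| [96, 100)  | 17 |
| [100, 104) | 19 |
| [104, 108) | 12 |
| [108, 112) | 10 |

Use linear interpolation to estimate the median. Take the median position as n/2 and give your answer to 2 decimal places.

97.29

Cumulative frequencies: 10, 18, 29, 47, 64, 83, 95, 105
n = 105; position = n/2 = 52.5.
This falls in the class [96, 100): L = 96, F = 47, f = 17, h = 4.
Median ≈ 96 + ((52.5 − 47) / 17) × 4 = 97.2941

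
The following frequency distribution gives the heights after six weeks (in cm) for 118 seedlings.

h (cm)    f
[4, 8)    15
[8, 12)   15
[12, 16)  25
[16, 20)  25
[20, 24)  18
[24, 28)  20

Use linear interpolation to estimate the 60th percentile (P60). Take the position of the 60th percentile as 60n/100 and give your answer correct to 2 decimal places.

Cumulative frequencies: 15, 30, 55, 80, 98, 118
n = 118; position = 60n/100 = 70.8.
This falls in the class [16, 20): L = 16, F = 55, f = 25, h = 4.
60th percentile ≈ 16 + ((70.8 − 55) / 25) × 4 = 18.5280

18.53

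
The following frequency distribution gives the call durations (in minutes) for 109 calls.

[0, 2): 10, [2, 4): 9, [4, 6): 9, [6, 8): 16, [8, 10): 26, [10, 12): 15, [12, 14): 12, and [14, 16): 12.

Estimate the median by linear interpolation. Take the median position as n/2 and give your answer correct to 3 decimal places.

Cumulative frequencies: 10, 19, 28, 44, 70, 85, 97, 109
n = 109; position = n/2 = 54.5.
This falls in the class [8, 10): L = 8, F = 44, f = 26, h = 2.
Median ≈ 8 + ((54.5 − 44) / 26) × 2 = 8.8077

8.808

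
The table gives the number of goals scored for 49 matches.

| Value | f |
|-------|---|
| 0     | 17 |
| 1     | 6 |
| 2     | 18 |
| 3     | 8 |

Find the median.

Cumulative frequencies: 17, 23, 41, 49
n = 49, so the median is the value in position (n+1)/2 = 25.
Position 25 falls at value 2.

2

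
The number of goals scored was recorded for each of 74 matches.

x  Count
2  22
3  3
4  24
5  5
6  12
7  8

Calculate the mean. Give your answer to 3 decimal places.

Values: 2, 3, 4, 5, 6, 7
Σfx = 22×2 + 3×3 + 24×4 + 5×5 + 12×6 + 8×7 = 302
n = Σf = 74
Mean = 302 / 74 = 4.0811

4.081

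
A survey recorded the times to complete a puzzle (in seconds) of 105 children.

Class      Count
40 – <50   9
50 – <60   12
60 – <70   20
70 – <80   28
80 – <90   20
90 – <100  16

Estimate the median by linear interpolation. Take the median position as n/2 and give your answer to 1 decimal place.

74.1

Cumulative frequencies: 9, 21, 41, 69, 89, 105
n = 105; position = n/2 = 52.5.
This falls in the class 70 – <80: L = 70, F = 41, f = 28, h = 10.
Median ≈ 70 + ((52.5 − 41) / 28) × 10 = 74.1071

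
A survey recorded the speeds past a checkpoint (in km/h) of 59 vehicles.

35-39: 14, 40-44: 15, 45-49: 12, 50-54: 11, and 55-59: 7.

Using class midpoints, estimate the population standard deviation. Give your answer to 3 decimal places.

6.655

Midpoints: 37, 42, 47, 52, 57
n = 59, Σfm = 2683, mean = 45.4746
Σfm² = 124621
Σf(m − x̄)² = Σfm² − (Σfm)²/n = 124621 − 2683²/59 = 2612.7119
Population variance = 2612.7119 / 59 = 44.2833
Standard deviation = √44.2833 = 6.6546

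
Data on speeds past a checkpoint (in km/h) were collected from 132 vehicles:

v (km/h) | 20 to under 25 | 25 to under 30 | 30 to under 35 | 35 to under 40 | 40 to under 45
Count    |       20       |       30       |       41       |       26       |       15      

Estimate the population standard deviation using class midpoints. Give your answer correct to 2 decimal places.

Midpoints: 22.5, 27.5, 32.5, 37.5, 42.5
n = 132, Σfm = 4220, mean = 31.9697
Σfm² = 139775
Σf(m − x̄)² = Σfm² − (Σfm)²/n = 139775 − 4220²/132 = 4862.8788
Population variance = 4862.8788 / 132 = 36.8400
Standard deviation = √36.8400 = 6.0696

6.07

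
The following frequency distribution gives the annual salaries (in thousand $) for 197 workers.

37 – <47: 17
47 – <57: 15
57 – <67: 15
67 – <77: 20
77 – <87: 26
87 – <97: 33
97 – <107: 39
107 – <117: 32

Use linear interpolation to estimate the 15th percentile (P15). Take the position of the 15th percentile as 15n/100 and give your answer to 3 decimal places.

55.367

Cumulative frequencies: 17, 32, 47, 67, 93, 126, 165, 197
n = 197; position = 15n/100 = 29.55.
This falls in the class 47 – <57: L = 47, F = 17, f = 15, h = 10.
15th percentile ≈ 47 + ((29.55 − 17) / 15) × 10 = 55.3667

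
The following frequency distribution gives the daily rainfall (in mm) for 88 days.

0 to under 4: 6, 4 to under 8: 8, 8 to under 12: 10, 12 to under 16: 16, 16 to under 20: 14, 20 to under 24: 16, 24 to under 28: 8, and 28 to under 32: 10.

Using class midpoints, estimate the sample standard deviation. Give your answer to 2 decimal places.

Midpoints: 2, 6, 10, 14, 18, 22, 26, 30
n = 88, Σfm = 1496, mean = 17.0000
Σfm² = 31136
Σf(m − x̄)² = Σfm² − (Σfm)²/n = 31136 − 1496²/88 = 5704.0000
Sample variance = 5704.0000 / 87 = 65.5632
Standard deviation = √65.5632 = 8.0971

8.10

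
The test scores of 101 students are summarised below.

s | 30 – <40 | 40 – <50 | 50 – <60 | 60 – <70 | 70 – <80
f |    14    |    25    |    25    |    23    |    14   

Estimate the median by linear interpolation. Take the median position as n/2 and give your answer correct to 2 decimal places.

Cumulative frequencies: 14, 39, 64, 87, 101
n = 101; position = n/2 = 50.5.
This falls in the class 50 – <60: L = 50, F = 39, f = 25, h = 10.
Median ≈ 50 + ((50.5 − 39) / 25) × 10 = 54.6000

54.60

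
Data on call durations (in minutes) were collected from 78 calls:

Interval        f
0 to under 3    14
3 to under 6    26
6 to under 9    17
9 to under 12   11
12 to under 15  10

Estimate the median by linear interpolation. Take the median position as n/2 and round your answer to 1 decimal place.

5.9

Cumulative frequencies: 14, 40, 57, 68, 78
n = 78; position = n/2 = 39.
This falls in the class 3 to under 6: L = 3, F = 14, f = 26, h = 3.
Median ≈ 3 + ((39 − 14) / 26) × 3 = 5.8846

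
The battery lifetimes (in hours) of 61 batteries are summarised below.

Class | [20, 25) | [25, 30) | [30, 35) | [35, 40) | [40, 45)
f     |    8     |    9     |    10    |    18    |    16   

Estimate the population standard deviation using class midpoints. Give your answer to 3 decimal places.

Midpoints: 22.5, 27.5, 32.5, 37.5, 42.5
n = 61, Σfm = 2107.5, mean = 34.5492
Σfm² = 75631.25
Σf(m − x̄)² = Σfm² − (Σfm)²/n = 75631.25 − 2107.5²/61 = 2818.8525
Population variance = 2818.8525 / 61 = 46.2107
Standard deviation = √46.2107 = 6.7978

6.798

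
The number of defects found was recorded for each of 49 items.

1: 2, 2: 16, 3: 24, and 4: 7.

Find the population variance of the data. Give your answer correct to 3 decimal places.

Values: 1, 2, 3, 4
n = 49, Σfx = 134, mean = 2.7347
Σfx² = 394
Σf(x − x̄)² = Σfx² − (Σfx)²/n = 394 − 134²/49 = 27.5510
Population variance = 27.5510 / 49 = 0.5623

0.562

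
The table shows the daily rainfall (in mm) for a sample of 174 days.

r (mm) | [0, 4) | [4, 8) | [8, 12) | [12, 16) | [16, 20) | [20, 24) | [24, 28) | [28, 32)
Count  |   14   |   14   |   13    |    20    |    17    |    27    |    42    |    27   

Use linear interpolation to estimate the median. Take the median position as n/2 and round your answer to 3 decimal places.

Cumulative frequencies: 14, 28, 41, 61, 78, 105, 147, 174
n = 174; position = n/2 = 87.
This falls in the class [20, 24): L = 20, F = 78, f = 27, h = 4.
Median ≈ 20 + ((87 − 78) / 27) × 4 = 21.3333

21.333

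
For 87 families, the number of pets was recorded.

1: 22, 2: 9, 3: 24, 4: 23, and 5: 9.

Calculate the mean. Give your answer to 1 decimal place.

2.9

Values: 1, 2, 3, 4, 5
Σfx = 22×1 + 9×2 + 24×3 + 23×4 + 9×5 = 249
n = Σf = 87
Mean = 249 / 87 = 2.8621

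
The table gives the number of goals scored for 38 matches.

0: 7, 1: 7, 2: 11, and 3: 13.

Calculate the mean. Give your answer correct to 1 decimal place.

1.8

Values: 0, 1, 2, 3
Σfx = 7×0 + 7×1 + 11×2 + 13×3 = 68
n = Σf = 38
Mean = 68 / 38 = 1.7895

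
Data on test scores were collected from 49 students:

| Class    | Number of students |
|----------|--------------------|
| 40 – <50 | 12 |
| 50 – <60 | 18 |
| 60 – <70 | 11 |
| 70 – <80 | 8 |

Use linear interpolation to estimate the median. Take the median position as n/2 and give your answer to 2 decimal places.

Cumulative frequencies: 12, 30, 41, 49
n = 49; position = n/2 = 24.5.
This falls in the class 50 – <60: L = 50, F = 12, f = 18, h = 10.
Median ≈ 50 + ((24.5 − 12) / 18) × 10 = 56.9444

56.94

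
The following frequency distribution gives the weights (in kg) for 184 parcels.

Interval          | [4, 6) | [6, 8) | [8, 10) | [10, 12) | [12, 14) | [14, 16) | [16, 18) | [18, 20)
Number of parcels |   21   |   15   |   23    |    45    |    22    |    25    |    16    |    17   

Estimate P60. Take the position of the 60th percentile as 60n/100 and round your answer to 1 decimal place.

Cumulative frequencies: 21, 36, 59, 104, 126, 151, 167, 184
n = 184; position = 60n/100 = 110.4.
This falls in the class [12, 14): L = 12, F = 104, f = 22, h = 2.
60th percentile ≈ 12 + ((110.4 − 104) / 22) × 2 = 12.5818

12.6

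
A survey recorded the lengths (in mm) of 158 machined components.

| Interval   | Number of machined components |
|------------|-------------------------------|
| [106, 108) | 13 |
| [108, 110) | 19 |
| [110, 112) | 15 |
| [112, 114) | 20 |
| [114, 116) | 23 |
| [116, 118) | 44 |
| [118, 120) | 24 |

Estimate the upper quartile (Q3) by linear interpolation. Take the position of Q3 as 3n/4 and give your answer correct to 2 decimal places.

Cumulative frequencies: 13, 32, 47, 67, 90, 134, 158
n = 158; position = 3n/4 = 118.5.
This falls in the class [116, 118): L = 116, F = 90, f = 44, h = 2.
Upper quartile ≈ 116 + ((118.5 − 90) / 44) × 2 = 117.2955

117.30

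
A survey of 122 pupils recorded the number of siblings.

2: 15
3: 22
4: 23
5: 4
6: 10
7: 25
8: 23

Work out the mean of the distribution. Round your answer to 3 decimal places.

5.139

Values: 2, 3, 4, 5, 6, 7, 8
Σfx = 15×2 + 22×3 + 23×4 + 4×5 + 10×6 + 25×7 + 23×8 = 627
n = Σf = 122
Mean = 627 / 122 = 5.1393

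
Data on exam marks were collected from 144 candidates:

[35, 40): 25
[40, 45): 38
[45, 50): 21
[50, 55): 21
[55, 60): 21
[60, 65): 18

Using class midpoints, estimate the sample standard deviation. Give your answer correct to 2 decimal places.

8.35

Midpoints: 37.5, 42.5, 47.5, 52.5, 57.5, 62.5
n = 144, Σfm = 6985, mean = 48.5069
Σfm² = 348800
Σf(m − x̄)² = Σfm² − (Σfm)²/n = 348800 − 6985²/144 = 9978.9931
Sample variance = 9978.9931 / 143 = 69.7832
Standard deviation = √69.7832 = 8.3536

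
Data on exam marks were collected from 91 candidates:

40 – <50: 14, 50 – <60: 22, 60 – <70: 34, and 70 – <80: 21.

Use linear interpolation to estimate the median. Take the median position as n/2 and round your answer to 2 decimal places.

62.79

Cumulative frequencies: 14, 36, 70, 91
n = 91; position = n/2 = 45.5.
This falls in the class 60 – <70: L = 60, F = 36, f = 34, h = 10.
Median ≈ 60 + ((45.5 − 36) / 34) × 10 = 62.7941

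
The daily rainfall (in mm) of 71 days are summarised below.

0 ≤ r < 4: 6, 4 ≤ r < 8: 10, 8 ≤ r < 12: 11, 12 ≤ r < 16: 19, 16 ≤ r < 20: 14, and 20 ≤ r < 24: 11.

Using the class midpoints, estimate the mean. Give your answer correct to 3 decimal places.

Midpoints: 2, 6, 10, 14, 18, 22
Σfm = 6×2 + 10×6 + 11×10 + 19×14 + 14×18 + 11×22 = 942
n = Σf = 71
Mean = 942 / 71 = 13.2676

13.268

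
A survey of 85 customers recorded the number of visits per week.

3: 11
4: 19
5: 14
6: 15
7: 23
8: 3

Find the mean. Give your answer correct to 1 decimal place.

Values: 3, 4, 5, 6, 7, 8
Σfx = 11×3 + 19×4 + 14×5 + 15×6 + 23×7 + 3×8 = 454
n = Σf = 85
Mean = 454 / 85 = 5.3412

5.3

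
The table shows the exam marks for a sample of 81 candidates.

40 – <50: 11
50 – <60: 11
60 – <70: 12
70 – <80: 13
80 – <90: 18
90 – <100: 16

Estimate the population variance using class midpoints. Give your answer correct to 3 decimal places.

288.188

Midpoints: 45, 55, 65, 75, 85, 95
n = 81, Σfm = 5905, mean = 72.9012
Σfm² = 453825
Σf(m − x̄)² = Σfm² − (Σfm)²/n = 453825 − 5905²/81 = 23343.2099
Population variance = 23343.2099 / 81 = 288.1878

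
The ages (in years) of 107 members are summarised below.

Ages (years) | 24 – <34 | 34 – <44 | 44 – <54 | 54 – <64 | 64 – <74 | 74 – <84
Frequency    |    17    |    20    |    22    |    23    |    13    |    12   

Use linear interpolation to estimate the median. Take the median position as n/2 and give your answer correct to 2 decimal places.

Cumulative frequencies: 17, 37, 59, 82, 95, 107
n = 107; position = n/2 = 53.5.
This falls in the class 44 – <54: L = 44, F = 37, f = 22, h = 10.
Median ≈ 44 + ((53.5 − 37) / 22) × 10 = 51.5000

51.50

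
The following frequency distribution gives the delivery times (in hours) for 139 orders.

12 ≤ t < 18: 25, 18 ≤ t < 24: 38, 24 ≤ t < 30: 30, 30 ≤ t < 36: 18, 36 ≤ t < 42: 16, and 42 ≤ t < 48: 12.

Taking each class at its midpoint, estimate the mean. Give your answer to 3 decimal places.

Midpoints: 15, 21, 27, 33, 39, 45
Σfm = 25×15 + 38×21 + 30×27 + 18×33 + 16×39 + 12×45 = 3741
n = Σf = 139
Mean = 3741 / 139 = 26.9137

26.914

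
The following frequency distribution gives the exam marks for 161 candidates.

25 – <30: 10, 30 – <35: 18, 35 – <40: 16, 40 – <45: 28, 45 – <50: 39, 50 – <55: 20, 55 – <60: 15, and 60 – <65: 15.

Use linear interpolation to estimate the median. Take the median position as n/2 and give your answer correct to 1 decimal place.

Cumulative frequencies: 10, 28, 44, 72, 111, 131, 146, 161
n = 161; position = n/2 = 80.5.
This falls in the class 45 – <50: L = 45, F = 72, f = 39, h = 5.
Median ≈ 45 + ((80.5 − 72) / 39) × 5 = 46.0897

46.1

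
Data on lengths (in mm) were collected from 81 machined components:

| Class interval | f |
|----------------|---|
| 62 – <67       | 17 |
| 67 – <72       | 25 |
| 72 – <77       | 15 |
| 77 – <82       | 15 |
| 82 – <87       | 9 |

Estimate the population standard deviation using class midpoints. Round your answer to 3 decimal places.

6.471

Midpoints: 64.5, 69.5, 74.5, 79.5, 84.5
n = 81, Σfm = 5904.5, mean = 72.8951
Σfm² = 433800.25
Σf(m − x̄)² = Σfm² − (Σfm)²/n = 433800.25 − 5904.5²/81 = 3391.3580
Population variance = 3391.3580 / 81 = 41.8686
Standard deviation = √41.8686 = 6.4706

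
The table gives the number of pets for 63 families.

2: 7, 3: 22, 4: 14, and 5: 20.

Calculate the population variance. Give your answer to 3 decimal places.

Values: 2, 3, 4, 5
n = 63, Σfx = 236, mean = 3.7460
Σfx² = 950
Σf(x − x̄)² = Σfx² − (Σfx)²/n = 950 − 236²/63 = 65.9365
Population variance = 65.9365 / 63 = 1.0466

1.047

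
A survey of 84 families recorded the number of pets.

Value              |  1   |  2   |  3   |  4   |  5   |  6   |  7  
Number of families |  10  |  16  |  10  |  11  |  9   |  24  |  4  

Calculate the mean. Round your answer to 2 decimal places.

Values: 1, 2, 3, 4, 5, 6, 7
Σfx = 10×1 + 16×2 + 10×3 + 11×4 + 9×5 + 24×6 + 4×7 = 333
n = Σf = 84
Mean = 333 / 84 = 3.9643

3.96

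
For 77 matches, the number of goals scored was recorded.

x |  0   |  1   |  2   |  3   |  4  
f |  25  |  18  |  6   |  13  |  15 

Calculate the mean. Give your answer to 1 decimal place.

Values: 0, 1, 2, 3, 4
Σfx = 25×0 + 18×1 + 6×2 + 13×3 + 15×4 = 129
n = Σf = 77
Mean = 129 / 77 = 1.6753

1.7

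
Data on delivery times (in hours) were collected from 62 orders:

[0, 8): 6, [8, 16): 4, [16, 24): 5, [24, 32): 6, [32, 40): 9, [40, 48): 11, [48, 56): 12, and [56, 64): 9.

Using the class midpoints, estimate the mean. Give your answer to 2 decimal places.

37.29

Midpoints: 4, 12, 20, 28, 36, 44, 52, 60
Σfm = 6×4 + 4×12 + 5×20 + 6×28 + 9×36 + 11×44 + 12×52 + 9×60 = 2312
n = Σf = 62
Mean = 2312 / 62 = 37.2903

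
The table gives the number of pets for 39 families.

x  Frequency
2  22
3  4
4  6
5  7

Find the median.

Cumulative frequencies: 22, 26, 32, 39
n = 39, so the median is the value in position (n+1)/2 = 20.
Position 20 falls at value 2.

2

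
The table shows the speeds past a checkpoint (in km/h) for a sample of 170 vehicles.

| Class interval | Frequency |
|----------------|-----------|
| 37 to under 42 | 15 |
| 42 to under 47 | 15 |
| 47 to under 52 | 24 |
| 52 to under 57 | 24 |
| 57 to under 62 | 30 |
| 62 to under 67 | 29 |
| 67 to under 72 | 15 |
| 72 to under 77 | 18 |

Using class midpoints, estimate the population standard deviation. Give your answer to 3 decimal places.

10.304

Midpoints: 39.5, 44.5, 49.5, 54.5, 59.5, 64.5, 69.5, 74.5
n = 170, Σfm = 9795, mean = 57.6176
Σfm² = 582412.5
Σf(m − x̄)² = Σfm² − (Σfm)²/n = 582412.5 − 9795²/170 = 18047.6471
Population variance = 18047.6471 / 170 = 106.1626
Standard deviation = √106.1626 = 10.3035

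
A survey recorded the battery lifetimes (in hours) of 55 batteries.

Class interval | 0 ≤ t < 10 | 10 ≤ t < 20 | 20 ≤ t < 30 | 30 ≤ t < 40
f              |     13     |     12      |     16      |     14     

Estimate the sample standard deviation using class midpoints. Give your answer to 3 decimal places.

11.183

Midpoints: 5, 15, 25, 35
n = 55, Σfm = 1135, mean = 20.6364
Σfm² = 30175
Σf(m − x̄)² = Σfm² − (Σfm)²/n = 30175 − 1135²/55 = 6752.7273
Sample variance = 6752.7273 / 54 = 125.0505
Standard deviation = √125.0505 = 11.1826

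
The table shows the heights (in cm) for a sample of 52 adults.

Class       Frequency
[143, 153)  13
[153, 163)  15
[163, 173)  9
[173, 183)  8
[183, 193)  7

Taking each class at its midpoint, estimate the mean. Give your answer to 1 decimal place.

Midpoints: 148, 158, 168, 178, 188
Σfm = 13×148 + 15×158 + 9×168 + 8×178 + 7×188 = 8546
n = Σf = 52
Mean = 8546 / 52 = 164.3462

164.3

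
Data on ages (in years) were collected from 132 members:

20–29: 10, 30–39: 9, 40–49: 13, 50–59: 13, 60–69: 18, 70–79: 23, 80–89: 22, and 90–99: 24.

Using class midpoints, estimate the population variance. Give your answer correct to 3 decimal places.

473.295

Midpoints: 24.5, 34.5, 44.5, 54.5, 64.5, 74.5, 84.5, 94.5
n = 132, Σfm = 8844, mean = 67.0000
Σfm² = 655023
Σf(m − x̄)² = Σfm² − (Σfm)²/n = 655023 − 8844²/132 = 62475.0000
Population variance = 62475.0000 / 132 = 473.2955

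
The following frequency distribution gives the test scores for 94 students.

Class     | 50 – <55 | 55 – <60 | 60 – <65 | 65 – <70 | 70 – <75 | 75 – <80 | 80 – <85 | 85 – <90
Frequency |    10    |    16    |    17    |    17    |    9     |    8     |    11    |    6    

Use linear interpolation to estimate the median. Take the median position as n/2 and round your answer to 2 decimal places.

Cumulative frequencies: 10, 26, 43, 60, 69, 77, 88, 94
n = 94; position = n/2 = 47.
This falls in the class 65 – <70: L = 65, F = 43, f = 17, h = 5.
Median ≈ 65 + ((47 − 43) / 17) × 5 = 66.1765

66.18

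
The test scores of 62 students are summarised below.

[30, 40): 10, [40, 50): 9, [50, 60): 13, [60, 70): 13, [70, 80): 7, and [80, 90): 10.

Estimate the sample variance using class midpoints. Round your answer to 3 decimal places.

Midpoints: 35, 45, 55, 65, 75, 85
n = 62, Σfm = 3690, mean = 59.5161
Σfm² = 236350
Σf(m − x̄)² = Σfm² − (Σfm)²/n = 236350 − 3690²/62 = 16735.4839
Sample variance = 16735.4839 / 61 = 274.3522

274.352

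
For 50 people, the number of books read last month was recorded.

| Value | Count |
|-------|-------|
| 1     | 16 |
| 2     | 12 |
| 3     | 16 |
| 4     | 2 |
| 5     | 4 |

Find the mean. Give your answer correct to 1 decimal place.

Values: 1, 2, 3, 4, 5
Σfx = 16×1 + 12×2 + 16×3 + 2×4 + 4×5 = 116
n = Σf = 50
Mean = 116 / 50 = 2.3200

2.3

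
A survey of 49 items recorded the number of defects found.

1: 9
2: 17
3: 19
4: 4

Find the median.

2

Cumulative frequencies: 9, 26, 45, 49
n = 49, so the median is the value in position (n+1)/2 = 25.
Position 25 falls at value 2.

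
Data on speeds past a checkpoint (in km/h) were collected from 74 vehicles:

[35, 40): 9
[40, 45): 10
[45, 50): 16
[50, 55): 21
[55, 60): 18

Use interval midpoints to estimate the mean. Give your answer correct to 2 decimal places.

49.46

Midpoints: 37.5, 42.5, 47.5, 52.5, 57.5
Σfm = 9×37.5 + 10×42.5 + 16×47.5 + 21×52.5 + 18×57.5 = 3660
n = Σf = 74
Mean = 3660 / 74 = 49.4595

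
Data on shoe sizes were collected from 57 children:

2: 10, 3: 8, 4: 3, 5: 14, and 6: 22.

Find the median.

5

Cumulative frequencies: 10, 18, 21, 35, 57
n = 57, so the median is the value in position (n+1)/2 = 29.
Position 29 falls at value 5.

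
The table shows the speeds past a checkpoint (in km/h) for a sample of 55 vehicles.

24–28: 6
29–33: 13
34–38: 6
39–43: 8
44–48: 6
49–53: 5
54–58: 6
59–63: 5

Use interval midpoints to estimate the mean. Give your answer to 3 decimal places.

41.364

Midpoints: 26, 31, 36, 41, 46, 51, 56, 61
Σfm = 6×26 + 13×31 + 6×36 + 8×41 + 6×46 + 5×51 + 6×56 + 5×61 = 2275
n = Σf = 55
Mean = 2275 / 55 = 41.3636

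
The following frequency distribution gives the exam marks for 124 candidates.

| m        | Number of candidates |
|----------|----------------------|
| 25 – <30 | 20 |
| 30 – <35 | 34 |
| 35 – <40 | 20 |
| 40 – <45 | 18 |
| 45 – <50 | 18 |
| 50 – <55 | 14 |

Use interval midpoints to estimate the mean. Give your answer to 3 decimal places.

38.387

Midpoints: 27.5, 32.5, 37.5, 42.5, 47.5, 52.5
Σfm = 20×27.5 + 34×32.5 + 20×37.5 + 18×42.5 + 18×47.5 + 14×52.5 = 4760
n = Σf = 124
Mean = 4760 / 124 = 38.3871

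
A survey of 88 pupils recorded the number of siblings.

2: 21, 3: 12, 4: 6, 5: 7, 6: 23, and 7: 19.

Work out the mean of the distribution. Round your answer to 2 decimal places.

4.64

Values: 2, 3, 4, 5, 6, 7
Σfx = 21×2 + 12×3 + 6×4 + 7×5 + 23×6 + 19×7 = 408
n = Σf = 88
Mean = 408 / 88 = 4.6364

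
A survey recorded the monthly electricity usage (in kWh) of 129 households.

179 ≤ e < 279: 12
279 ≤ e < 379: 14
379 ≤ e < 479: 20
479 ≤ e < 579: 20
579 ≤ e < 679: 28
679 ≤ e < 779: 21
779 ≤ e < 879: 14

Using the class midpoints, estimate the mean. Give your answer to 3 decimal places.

Midpoints: 229, 329, 429, 529, 629, 729, 829
Σfm = 12×229 + 14×329 + 20×429 + 20×529 + 28×629 + 21×729 + 14×829 = 71041
n = Σf = 129
Mean = 71041 / 129 = 550.7054

550.705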